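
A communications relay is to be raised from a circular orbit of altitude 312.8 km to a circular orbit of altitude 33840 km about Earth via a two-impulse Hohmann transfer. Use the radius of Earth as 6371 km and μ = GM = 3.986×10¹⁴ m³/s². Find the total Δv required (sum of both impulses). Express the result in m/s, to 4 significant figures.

r₁ = 6371 + 312.8 = 6683.8 km = 6.6838×10⁶ m.
r₂ = 6371 + 33840 = 40211 km = 4.0211×10⁷ m.
Transfer ellipse a_t = (r₁ + r₂)/2 = 2.345×10⁷ m.
At r₁: circular v_c1 = √(μ/r₁) = 7722 m/s; transfer-perigee v_p = √[μ(2/r₁ − 1/a_t)] = 10110 m/s.
Δv₁ = v_p − v_c1 = 2391 m/s.
At r₂: circular v_c2 = √(μ/r₂) = 3148 m/s; transfer-apogee v_a = √[μ(2/r₂ − 1/a_t)] = 1681 m/s.
Δv₂ = v_c2 − v_a = 1467 m/s.
Total Δv = Δv₁ + Δv₂ = 3858 m/s.

Δv_total ≈ 3858 m/s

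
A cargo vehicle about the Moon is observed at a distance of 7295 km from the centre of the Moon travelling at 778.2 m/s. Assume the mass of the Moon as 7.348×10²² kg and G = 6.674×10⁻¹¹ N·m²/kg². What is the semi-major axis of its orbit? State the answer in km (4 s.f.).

a ≈ 6637 km

μ = GM = 6.674×10⁻¹¹ × 7.348×10²² = 4.904×10¹² m³/s².
r = 7.295×10⁶ m.
Specific orbital energy ε = v²/2 − μ/r = (778.2)²/2 − 4.904×10¹²/7.295×10⁶ = -3.695×10⁵ J/kg.
Since ε = −μ/(2a), a = −μ/(2ε) = 6.637×10⁶ m = 6636.9 km.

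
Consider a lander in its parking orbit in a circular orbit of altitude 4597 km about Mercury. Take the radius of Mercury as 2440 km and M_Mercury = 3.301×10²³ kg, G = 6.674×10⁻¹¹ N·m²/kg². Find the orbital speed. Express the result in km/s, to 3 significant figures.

v ≈ 1.77 km/s

μ = GM = 6.674×10⁻¹¹ × 3.301×10²³ = 2.203×10¹³ m³/s².
r = 2440 + 4597 = 7037.0 km = 7.0370×10⁶ m.
For a circular orbit v = √(μ/r) = √(2.203×10¹³ / 7.037×10⁶) = √(3.131×10⁶) = 1769 m/s.
That is 1.769 km/s.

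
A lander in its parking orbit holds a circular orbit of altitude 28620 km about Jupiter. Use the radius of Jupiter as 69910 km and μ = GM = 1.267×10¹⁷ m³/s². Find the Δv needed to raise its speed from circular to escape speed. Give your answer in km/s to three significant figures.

r = 69910 + 28620 = 98530 km = 9.8530×10⁷ m.
Circular speed v_c = √(μ/r) = 35860 m/s.
Escape speed v_esc = √(2μ/r) = √2 × v_c = 50710 m/s.
Δv = v_esc − v_c = 14850 m/s = 14.85 km/s.

Δv ≈ 14.9 km/s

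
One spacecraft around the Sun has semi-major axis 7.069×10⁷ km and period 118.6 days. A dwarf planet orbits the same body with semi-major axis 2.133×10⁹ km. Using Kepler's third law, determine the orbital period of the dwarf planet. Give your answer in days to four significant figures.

Kepler's third law: T² ∝ a³, so T₂ = T₁ (a₂/a₁)^(3/2).
a₂/a₁ = 30.17, (a₂/a₁)^(3/2) = 165.7.
T₂ = 118.6 × 165.7 = 19660 days.

T₂ ≈ 19660 days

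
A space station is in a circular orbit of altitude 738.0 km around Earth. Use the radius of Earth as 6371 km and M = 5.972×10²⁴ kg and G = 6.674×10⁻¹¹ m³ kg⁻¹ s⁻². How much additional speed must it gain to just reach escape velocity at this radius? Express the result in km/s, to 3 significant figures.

μ = GM = 6.674×10⁻¹¹ × 5.972×10²⁴ = 3.986×10¹⁴ m³/s².
r = 6371 + 738.0 = 7109.0 km = 7.1090×10⁶ m.
Circular speed v_c = √(μ/r) = 7488 m/s.
Escape speed v_esc = √(2μ/r) = √2 × v_c = 10590 m/s.
Δv = v_esc − v_c = 3102 m/s = 3.102 km/s.

Δv ≈ 3.10 km/s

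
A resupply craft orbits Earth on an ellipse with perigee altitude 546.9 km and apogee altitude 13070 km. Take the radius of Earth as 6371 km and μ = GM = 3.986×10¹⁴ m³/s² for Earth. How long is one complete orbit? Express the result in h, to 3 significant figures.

r_p = 6371 + 546.9 = 6917.9 km = 6.9179×10⁶ m.
r_a = 6371 + 13070 = 19441 km = 1.9441×10⁷ m.
Semi-major axis a = (r_p + r_a)/2 = (6917.9 + 19441)/2 = 13179 km = 1.318×10⁷ m.
By Kepler's third law T = 2π√(a³/μ) = 2π × 2.396×10³ = 1.506×10⁴ s.
= 4.183 h.

T ≈ 4.18 h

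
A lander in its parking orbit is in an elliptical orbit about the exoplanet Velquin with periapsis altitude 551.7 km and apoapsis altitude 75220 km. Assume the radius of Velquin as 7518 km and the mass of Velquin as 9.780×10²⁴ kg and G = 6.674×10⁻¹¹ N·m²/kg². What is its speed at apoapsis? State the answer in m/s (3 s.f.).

μ = GM = 6.674×10⁻¹¹ × 9.780×10²⁴ = 6.527×10¹⁴ m³/s².
r_p = 7518 + 551.7 = 8069.7 km = 8.0697×10⁶ m.
r_a = 7518 + 75220 = 82738 km = 8.2738×10⁷ m.
Semi-major axis a = (r_p + r_a)/2 = 45404 km = 4.540×10⁷ m.
Vis-viva: v² = μ(2/r − 1/a) = 6.527×10¹⁴ × (2.417×10⁻⁸ − 2.202×10⁻⁸) = 1.402×10⁶ m²/s².
v = 1184 m/s.

v ≈ 1180 m/s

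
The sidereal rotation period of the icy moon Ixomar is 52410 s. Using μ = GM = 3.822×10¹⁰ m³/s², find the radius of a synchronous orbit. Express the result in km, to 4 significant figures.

A synchronous orbit has period T, so by Kepler's third law a = (μT²/4π²)^(1/3).
μT²/4π² = 3.822×10¹⁰ × (5.241×10⁴)² / 39.48 = 2.659×10¹⁸ m³.
a = 1.385×10⁶ m = 1385.4 km.

r_sync ≈ 1385 km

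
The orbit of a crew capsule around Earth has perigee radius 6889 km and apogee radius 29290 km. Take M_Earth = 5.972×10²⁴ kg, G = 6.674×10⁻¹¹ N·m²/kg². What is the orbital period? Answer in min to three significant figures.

μ = GM = 6.674×10⁻¹¹ × 5.972×10²⁴ = 3.986×10¹⁴ m³/s².
Semi-major axis a = (r_p + r_a)/2 = (6889.0 + 29290)/2 = 18090 km = 1.809×10⁷ m.
By Kepler's third law T = 2π√(a³/μ) = 2π × 3.854×10³ = 2.421×10⁴ s.
= 403.6 min.

T ≈ 404 min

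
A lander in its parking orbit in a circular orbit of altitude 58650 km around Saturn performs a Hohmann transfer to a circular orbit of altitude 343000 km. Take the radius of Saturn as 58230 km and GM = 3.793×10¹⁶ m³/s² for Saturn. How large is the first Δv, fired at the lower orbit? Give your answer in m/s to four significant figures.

r₁ = 58230 + 58650 = 116880 km = 1.1688×10⁸ m.
r₂ = 58230 + 343000 = 401230 km = 4.0123×10⁸ m.
Transfer ellipse a_t = (r₁ + r₂)/2 = 2.591×10⁸ m.
At r₁: circular v_c1 = √(μ/r₁) = 18010 m/s; transfer-perikrone v_p = √[μ(2/r₁ − 1/a_t)] = 22420 m/s.
Δv₁ = v_p − v_c1 = 4405 m/s.

Δv ≈ 4405 m/s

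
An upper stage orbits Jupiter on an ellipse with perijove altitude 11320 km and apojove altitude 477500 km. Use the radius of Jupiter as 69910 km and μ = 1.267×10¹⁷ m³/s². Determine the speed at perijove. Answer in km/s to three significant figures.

r_p = 69910 + 11320 = 81230 km = 8.1230×10⁷ m.
r_a = 69910 + 477500 = 547410 km = 5.4741×10⁸ m.
Semi-major axis a = (r_p + r_a)/2 = 3.1432×10⁵ km = 3.143×10⁸ m.
Vis-viva: v² = μ(2/r − 1/a) = 1.267×10¹⁷ × (2.462×10⁻⁸ − 3.181×10⁻⁹) = 2.716×10⁹ m²/s².
v = 52120 m/s = 52.12 km/s.

v ≈ 52.1 km/s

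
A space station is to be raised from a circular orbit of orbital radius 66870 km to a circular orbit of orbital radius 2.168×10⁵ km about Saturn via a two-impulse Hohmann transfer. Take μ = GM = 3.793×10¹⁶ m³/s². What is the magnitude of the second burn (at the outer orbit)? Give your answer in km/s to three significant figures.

Δv ≈ 4.14 km/s

r₁ = 66870 km = 6.687×10⁷ m.
r₂ = 2.168×10⁵ km = 2.168×10⁸ m.
Transfer ellipse a_t = (r₁ + r₂)/2 = 1.418×10⁸ m.
At r₁: circular v_c1 = √(μ/r₁) = 23820 m/s; transfer-perikrone v_p = √[μ(2/r₁ − 1/a_t)] = 29450 m/s.
At r₂: circular v_c2 = √(μ/r₂) = 13230 m/s; transfer-apokrone v_a = √[μ(2/r₂ − 1/a_t)] = 9082 m/s.
Δv₂ = v_c2 − v_a = 4145 m/s.
= 4.145 km/s.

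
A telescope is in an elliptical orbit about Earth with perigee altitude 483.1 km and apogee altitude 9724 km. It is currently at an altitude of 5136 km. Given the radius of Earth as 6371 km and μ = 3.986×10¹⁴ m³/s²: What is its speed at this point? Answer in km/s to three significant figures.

v ≈ 5.88 km/s

r_p = 6371 + 483.1 = 6854.1 km = 6.8541×10⁶ m.
r_a = 6371 + 9724 = 16095 km = 1.6095×10⁷ m.
r = 6371 + 5136 = 11507 km = 1.151×10⁷ m.
Semi-major axis a = (r_p + r_a)/2 = 11475 km = 1.147×10⁷ m.
Vis-viva: v² = μ(2/r − 1/a) = 3.986×10¹⁴ × (1.738×10⁻⁷ − 8.715×10⁻⁸) = 3.454×10⁷ m²/s².
v = 5877 m/s = 5.877 km/s.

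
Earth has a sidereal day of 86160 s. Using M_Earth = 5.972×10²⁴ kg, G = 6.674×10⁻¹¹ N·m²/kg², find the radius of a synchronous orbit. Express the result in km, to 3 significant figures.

μ = GM = 6.674×10⁻¹¹ × 5.972×10²⁴ = 3.986×10¹⁴ m³/s².
A synchronous orbit has period T, so by Kepler's third law a = (μT²/4π²)^(1/3).
μT²/4π² = 3.986×10¹⁴ × (8.616×10⁴)² / 39.48 = 7.495×10²² m³.
a = 4.216×10⁷ m = 42162 km.

r_sync ≈ 42200 km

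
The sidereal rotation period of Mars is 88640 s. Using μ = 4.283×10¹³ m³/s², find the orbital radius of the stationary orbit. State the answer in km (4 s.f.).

A synchronous orbit has period T, so by Kepler's third law a = (μT²/4π²)^(1/3).
μT²/4π² = 4.283×10¹³ × (8.864×10⁴)² / 39.48 = 8.524×10²¹ m³.
a = 2.043×10⁷ m = 20428 km.

r_sync ≈ 20430 km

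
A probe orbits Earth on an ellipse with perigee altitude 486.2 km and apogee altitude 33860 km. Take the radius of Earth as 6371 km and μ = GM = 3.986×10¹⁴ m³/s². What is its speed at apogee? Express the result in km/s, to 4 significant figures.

v ≈ 1.699 km/s

r_p = 6371 + 486.2 = 6857.2 km = 6.8572×10⁶ m.
r_a = 6371 + 33860 = 40231 km = 4.0231×10⁷ m.
Semi-major axis a = (r_p + r_a)/2 = 23544 km = 2.354×10⁷ m.
Vis-viva: v² = μ(2/r − 1/a) = 3.986×10¹⁴ × (4.971×10⁻⁸ − 4.247×10⁻⁸) = 2.886×10⁶ m²/s².
v = 1699 m/s = 1.699 km/s.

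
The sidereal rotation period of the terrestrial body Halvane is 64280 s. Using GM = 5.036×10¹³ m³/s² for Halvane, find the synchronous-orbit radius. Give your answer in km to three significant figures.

r_sync ≈ 17400 km

A synchronous orbit has period T, so by Kepler's third law a = (μT²/4π²)^(1/3).
μT²/4π² = 5.036×10¹³ × (6.428×10⁴)² / 39.48 = 5.271×10²¹ m³.
a = 1.740×10⁷ m = 17403 km.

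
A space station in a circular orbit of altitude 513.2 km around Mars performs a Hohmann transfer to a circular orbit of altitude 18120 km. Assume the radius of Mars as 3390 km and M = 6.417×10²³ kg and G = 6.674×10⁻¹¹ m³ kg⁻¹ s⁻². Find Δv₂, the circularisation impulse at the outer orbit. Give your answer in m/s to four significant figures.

Δv ≈ 629.0 m/s

μ = GM = 6.674×10⁻¹¹ × 6.417×10²³ = 4.283×10¹³ m³/s².
r₁ = 3390 + 513.2 = 3903.2 km = 3.9032×10⁶ m.
r₂ = 3390 + 18120 = 21510 km = 2.1510×10⁷ m.
Transfer ellipse a_t = (r₁ + r₂)/2 = 1.271×10⁷ m.
At r₁: circular v_c1 = √(μ/r₁) = 3312 m/s; transfer-periapsis v_p = √[μ(2/r₁ − 1/a_t)] = 4310 m/s.
At r₂: circular v_c2 = √(μ/r₂) = 1411 m/s; transfer-apoapsis v_a = √[μ(2/r₂ − 1/a_t)] = 782.1 m/s.
Δv₂ = v_c2 − v_a = 629.0 m/s.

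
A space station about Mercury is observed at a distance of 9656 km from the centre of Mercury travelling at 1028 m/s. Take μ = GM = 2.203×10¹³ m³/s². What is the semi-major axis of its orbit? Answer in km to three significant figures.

a ≈ 6280 km

r = 9.656×10⁶ m.
Vis-viva rearranged: 1/a = 2/r − v²/μ = 2.071×10⁻⁷ − 4.797×10⁻⁸ = 1.592×10⁻⁷ m⁻¹.
a = 6.283×10⁶ m = 6283.2 km.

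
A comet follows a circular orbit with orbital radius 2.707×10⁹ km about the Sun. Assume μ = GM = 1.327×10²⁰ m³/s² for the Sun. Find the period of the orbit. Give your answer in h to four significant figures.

r = 2.707×10⁹ km = 2.707×10¹² m.
Kepler's third law: T = 2π√(r³/μ) = 2π√((2.707×10¹²)³ / 1.327×10²⁰).
r³/μ = 1.495×10¹⁷ s², so T = 2π × 3.866×10⁸ = 2.429×10⁹ s.
Converting: 2.429×10⁹ s ÷ 3600 = 6.748×10⁵ h.

T ≈ 674800 h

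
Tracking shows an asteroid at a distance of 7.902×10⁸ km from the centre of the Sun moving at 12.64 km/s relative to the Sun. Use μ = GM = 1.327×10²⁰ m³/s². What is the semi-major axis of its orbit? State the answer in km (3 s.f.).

r = 7.902×10¹¹ m.
Vis-viva rearranged: 1/a = 2/r − v²/μ = 2.531×10⁻¹² − 1.204×10⁻¹² = 1.327×10⁻¹² m⁻¹.
a = 7.536×10¹¹ m = 7.5357×10⁸ km.

a ≈ 7.54×10⁸ km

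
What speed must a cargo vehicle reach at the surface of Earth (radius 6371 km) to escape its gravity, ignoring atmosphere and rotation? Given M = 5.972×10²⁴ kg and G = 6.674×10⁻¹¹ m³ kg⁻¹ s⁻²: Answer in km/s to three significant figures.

μ = GM = 6.674×10⁻¹¹ × 5.972×10²⁴ = 3.986×10¹⁴ m³/s².
r = R = 6.371×10⁶ m.
Escape speed v_esc = √(2μ/r) = √(2 × 3.986×10¹⁴ / 6.371×10⁶) = √(1.251×10⁸) = 11190 m/s.
= 11.19 km/s.

v_esc ≈ 11.2 km/s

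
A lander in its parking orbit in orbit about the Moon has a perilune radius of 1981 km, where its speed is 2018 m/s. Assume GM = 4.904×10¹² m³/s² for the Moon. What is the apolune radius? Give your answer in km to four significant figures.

apolune radius ≈ 9181 km

r_p = 1.981×10⁶ m.
Specific energy ε = v²/2 − μ/r = -4.394×10⁵ J/kg, so a = −μ/(2ε) = 5.581×10⁶ m.
The apsides satisfy r_p + r_a = 2a, so the apolune radius is 2a − r_p = 9.181×10⁶ m = 9180.8 km.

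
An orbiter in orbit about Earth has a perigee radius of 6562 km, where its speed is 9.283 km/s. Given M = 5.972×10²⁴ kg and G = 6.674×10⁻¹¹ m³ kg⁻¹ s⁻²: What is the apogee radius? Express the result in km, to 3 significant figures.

μ = GM = 6.674×10⁻¹¹ × 5.972×10²⁴ = 3.986×10¹⁴ m³/s².
r_p = 6.562×10⁶ m.
Specific energy ε = v²/2 − μ/r = -1.765×10⁷ J/kg, so a = −μ/(2ε) = 1.129×10⁷ m.
The apsides satisfy r_p + r_a = 2a, so the apogee radius is 2a − r_p = 1.602×10⁷ m = 16017 km.

apogee radius ≈ 16000 km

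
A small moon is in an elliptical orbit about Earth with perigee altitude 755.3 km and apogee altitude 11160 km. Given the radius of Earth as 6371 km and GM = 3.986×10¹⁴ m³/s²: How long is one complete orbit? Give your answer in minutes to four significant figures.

r_p = 6371 + 755.3 = 7126.3 km = 7.1263×10⁶ m.
r_a = 6371 + 11160 = 17531 km = 1.7531×10⁷ m.
Semi-major axis a = (r_p + r_a)/2 = (7126.3 + 17531)/2 = 12329 km = 1.233×10⁷ m.
By Kepler's third law T = 2π√(a³/μ) = 2π × 2.168×10³ = 1.362×10⁴ s.
= 227.1 minutes.

T ≈ 227.1 minutes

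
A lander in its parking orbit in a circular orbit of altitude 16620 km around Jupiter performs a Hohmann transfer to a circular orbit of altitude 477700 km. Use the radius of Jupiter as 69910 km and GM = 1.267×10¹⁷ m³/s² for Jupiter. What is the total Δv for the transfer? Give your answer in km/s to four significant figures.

r₁ = 69910 + 16620 = 86530 km = 8.6530×10⁷ m.
r₂ = 69910 + 477700 = 547610 km = 5.4761×10⁸ m.
Transfer ellipse a_t = (r₁ + r₂)/2 = 3.171×10⁸ m.
At r₁: circular v_c1 = √(μ/r₁) = 38270 m/s; transfer-perijove v_p = √[μ(2/r₁ − 1/a_t)] = 50290 m/s.
Δv₁ = v_p − v_c1 = 12020 m/s.
At r₂: circular v_c2 = √(μ/r₂) = 15210 m/s; transfer-apojove v_a = √[μ(2/r₂ − 1/a_t)] = 7946 m/s.
Δv₂ = v_c2 − v_a = 7265 m/s.
Total Δv = Δv₁ + Δv₂ = 19290 m/s = 19.29 km/s.

Δv_total ≈ 19.29 km/s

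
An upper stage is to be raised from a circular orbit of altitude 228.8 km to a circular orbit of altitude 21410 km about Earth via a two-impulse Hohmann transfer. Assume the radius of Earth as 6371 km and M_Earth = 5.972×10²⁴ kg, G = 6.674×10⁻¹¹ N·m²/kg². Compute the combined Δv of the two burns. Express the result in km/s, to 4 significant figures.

μ = GM = 6.674×10⁻¹¹ × 5.972×10²⁴ = 3.986×10¹⁴ m³/s².
r₁ = 6371 + 228.8 = 6599.8 km = 6.5998×10⁶ m.
r₂ = 6371 + 21410 = 27781 km = 2.7781×10⁷ m.
Transfer ellipse a_t = (r₁ + r₂)/2 = 1.719×10⁷ m.
At r₁: circular v_c1 = √(μ/r₁) = 7771 m/s; transfer-perigee v_p = √[μ(2/r₁ − 1/a_t)] = 9879 m/s.
Δv₁ = v_p − v_c1 = 2108 m/s.
At r₂: circular v_c2 = √(μ/r₂) = 3788 m/s; transfer-apogee v_a = √[μ(2/r₂ − 1/a_t)] = 2347 m/s.
Δv₂ = v_c2 − v_a = 1441 m/s.
Total Δv = Δv₁ + Δv₂ = 3549 m/s = 3.549 km/s.

Δv_total ≈ 3.549 km/s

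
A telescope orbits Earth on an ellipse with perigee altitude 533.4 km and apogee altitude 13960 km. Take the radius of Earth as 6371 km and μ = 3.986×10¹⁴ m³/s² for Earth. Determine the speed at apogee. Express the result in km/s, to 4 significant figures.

r_p = 6371 + 533.4 = 6904.4 km = 6.9044×10⁶ m.
r_a = 6371 + 13960 = 20331 km = 2.0331×10⁷ m.
Semi-major axis a = (r_p + r_a)/2 = 13618 km = 1.362×10⁷ m.
Vis-viva: v² = μ(2/r − 1/a) = 3.986×10¹⁴ × (9.837×10⁻⁸ − 7.343×10⁻⁸) = 9.940×10⁶ m²/s².
v = 3153 m/s = 3.153 km/s.

v ≈ 3.153 km/s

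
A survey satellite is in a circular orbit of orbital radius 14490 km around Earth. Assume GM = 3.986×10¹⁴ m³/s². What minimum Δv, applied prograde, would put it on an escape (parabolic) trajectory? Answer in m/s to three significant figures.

Δv ≈ 2170 m/s

r = 14490 km = 1.449×10⁷ m.
Circular speed v_c = √(μ/r) = 5245 m/s.
Escape speed v_esc = √(2μ/r) = √2 × v_c = 7417 m/s.
Δv = v_esc − v_c = 2172 m/s.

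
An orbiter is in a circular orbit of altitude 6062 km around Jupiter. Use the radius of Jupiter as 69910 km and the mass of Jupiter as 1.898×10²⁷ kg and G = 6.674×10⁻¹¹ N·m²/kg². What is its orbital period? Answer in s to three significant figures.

T ≈ 11700 s

μ = GM = 6.674×10⁻¹¹ × 1.898×10²⁷ = 1.267×10¹⁷ m³/s².
r = 69910 + 6062 = 75972 km = 7.5972×10⁷ m.
Kepler's third law: T = 2π√(r³/μ) = 2π√((7.597×10⁷)³ / 1.267×10¹⁷).
r³/μ = 3.462×10⁶ s², so T = 2π × 1.861×10³ = 1.169×10⁴ s.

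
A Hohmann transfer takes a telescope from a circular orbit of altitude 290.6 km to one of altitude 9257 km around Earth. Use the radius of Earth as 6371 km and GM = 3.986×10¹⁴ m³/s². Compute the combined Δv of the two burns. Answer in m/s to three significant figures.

r₁ = 6371 + 290.6 = 6661.6 km = 6.6616×10⁶ m.
r₂ = 6371 + 9257 = 15628 km = 1.5628×10⁷ m.
Transfer ellipse a_t = (r₁ + r₂)/2 = 1.114×10⁷ m.
At r₁: circular v_c1 = √(μ/r₁) = 7735 m/s; transfer-perigee v_p = √[μ(2/r₁ − 1/a_t)] = 9160 m/s.
Δv₁ = v_p − v_c1 = 1425 m/s.
At r₂: circular v_c2 = √(μ/r₂) = 5050 m/s; transfer-apogee v_a = √[μ(2/r₂ − 1/a_t)] = 3905 m/s.
Δv₂ = v_c2 − v_a = 1146 m/s.
Total Δv = Δv₁ + Δv₂ = 2570 m/s.

Δv_total ≈ 2570 m/s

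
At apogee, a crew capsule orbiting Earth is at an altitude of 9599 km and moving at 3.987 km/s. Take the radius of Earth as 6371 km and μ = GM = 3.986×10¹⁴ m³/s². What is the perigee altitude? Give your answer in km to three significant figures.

r_a = 6371 + 9599 = 15970 km = 1.597×10⁷ m.
Specific energy ε = v²/2 − μ/r = -1.701×10⁷ J/kg, so a = −μ/(2ε) = 1.172×10⁷ m.
The apsides satisfy r_p + r_a = 2a, so the perigee radius is 2a − r_a = 7.462×10⁶ m = 7461.6 km.
Perigee altitude = 7461.6 − 6371 = 1090.6 km.

perigee altitude ≈ 1090 km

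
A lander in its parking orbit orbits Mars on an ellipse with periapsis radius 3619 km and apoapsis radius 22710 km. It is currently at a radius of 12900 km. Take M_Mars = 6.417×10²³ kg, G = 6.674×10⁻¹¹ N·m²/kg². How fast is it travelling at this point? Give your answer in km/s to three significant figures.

v ≈ 1.84 km/s

μ = GM = 6.674×10⁻¹¹ × 6.417×10²³ = 4.283×10¹³ m³/s².
Semi-major axis a = (r_p + r_a)/2 = 13164 km = 1.316×10⁷ m.
Vis-viva: v² = μ(2/r − 1/a) = 4.283×10¹³ × (1.550×10⁻⁷ − 7.596×10⁻⁸) = 3.387×10⁶ m²/s².
v = 1840 m/s = 1.840 km/s.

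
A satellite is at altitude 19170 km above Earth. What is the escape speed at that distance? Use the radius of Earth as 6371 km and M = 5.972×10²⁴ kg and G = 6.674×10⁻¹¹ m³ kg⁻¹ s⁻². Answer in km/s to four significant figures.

μ = GM = 6.674×10⁻¹¹ × 5.972×10²⁴ = 3.986×10¹⁴ m³/s².
r = 6371 + 19170 = 25541 km = 2.5541×10⁷ m.
Escape speed v_esc = √(2μ/r) = √(2 × 3.986×10¹⁴ / 2.554×10⁷) = √(3.121×10⁷) = 5587 m/s.
= 5.587 km/s.

v_esc ≈ 5.587 km/s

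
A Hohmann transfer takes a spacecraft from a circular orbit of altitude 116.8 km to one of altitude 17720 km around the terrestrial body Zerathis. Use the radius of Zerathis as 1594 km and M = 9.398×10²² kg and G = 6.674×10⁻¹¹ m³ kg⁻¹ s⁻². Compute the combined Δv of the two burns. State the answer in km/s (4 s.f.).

Δv_total ≈ 1.021 km/s

μ = GM = 6.674×10⁻¹¹ × 9.398×10²² = 6.272×10¹² m³/s².
r₁ = 1594 + 116.8 = 1710.8 km = 1.7108×10⁶ m.
r₂ = 1594 + 17720 = 19314 km = 1.9314×10⁷ m.
Transfer ellipse a_t = (r₁ + r₂)/2 = 1.051×10⁷ m.
At r₁: circular v_c1 = √(μ/r₁) = 1915 m/s; transfer-periapsis v_p = √[μ(2/r₁ − 1/a_t)] = 2595 m/s.
Δv₁ = v_p − v_c1 = 680.6 m/s.
At r₂: circular v_c2 = √(μ/r₂) = 569.9 m/s; transfer-apoapsis v_a = √[μ(2/r₂ − 1/a_t)] = 229.9 m/s.
Δv₂ = v_c2 − v_a = 340.0 m/s.
Total Δv = Δv₁ + Δv₂ = 1021 m/s = 1.021 km/s.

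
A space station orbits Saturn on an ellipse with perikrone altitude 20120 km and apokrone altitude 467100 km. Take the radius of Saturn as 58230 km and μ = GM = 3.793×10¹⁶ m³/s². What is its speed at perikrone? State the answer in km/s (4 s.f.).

v ≈ 29.03 km/s

r_p = 58230 + 20120 = 78350 km = 7.8350×10⁷ m.
r_a = 58230 + 467100 = 525330 km = 5.2533×10⁸ m.
Semi-major axis a = (r_p + r_a)/2 = 3.0184×10⁵ km = 3.018×10⁸ m.
Vis-viva: v² = μ(2/r − 1/a) = 3.793×10¹⁶ × (2.553×10⁻⁸ − 3.313×10⁻⁹) = 8.426×10⁸ m²/s².
v = 29030 m/s = 29.03 km/s.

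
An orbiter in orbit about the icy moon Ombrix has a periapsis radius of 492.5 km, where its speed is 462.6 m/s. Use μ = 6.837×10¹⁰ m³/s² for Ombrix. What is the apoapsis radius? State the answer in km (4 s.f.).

r_p = 4.925×10⁵ m.
Specific energy ε = v²/2 − μ/r = -3.182×10⁴ J/kg, so a = −μ/(2ε) = 1.074×10⁶ m.
The apsides satisfy r_p + r_a = 2a, so the apoapsis radius is 2a − r_p = 1.656×10⁶ m = 1655.9 km.

apoapsis radius ≈ 1656 km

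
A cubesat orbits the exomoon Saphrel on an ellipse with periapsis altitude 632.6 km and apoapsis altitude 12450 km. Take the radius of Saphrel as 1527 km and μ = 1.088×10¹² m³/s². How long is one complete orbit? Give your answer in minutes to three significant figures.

r_p = 1527 + 632.6 = 2159.6 km = 2.1596×10⁶ m.
r_a = 1527 + 12450 = 13977 km = 1.3977×10⁷ m.
Semi-major axis a = (r_p + r_a)/2 = (2159.6 + 13977)/2 = 8068.3 km = 8.068×10⁶ m.
By Kepler's third law T = 2π√(a³/μ) = 2π × 2.197×10⁴ = 1.381×10⁵ s.
= 2301 minutes.

T ≈ 2300 minutes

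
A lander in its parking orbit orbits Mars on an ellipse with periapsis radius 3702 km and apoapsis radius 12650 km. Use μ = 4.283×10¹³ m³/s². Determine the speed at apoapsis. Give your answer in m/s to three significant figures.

Semi-major axis a = (r_p + r_a)/2 = 8176.0 km = 8.176×10⁶ m.
Vis-viva: v² = μ(2/r − 1/a) = 4.283×10¹³ × (1.581×10⁻⁷ − 1.223×10⁻⁷) = 1.533×10⁶ m²/s².
v = 1238 m/s.

v ≈ 1240 m/s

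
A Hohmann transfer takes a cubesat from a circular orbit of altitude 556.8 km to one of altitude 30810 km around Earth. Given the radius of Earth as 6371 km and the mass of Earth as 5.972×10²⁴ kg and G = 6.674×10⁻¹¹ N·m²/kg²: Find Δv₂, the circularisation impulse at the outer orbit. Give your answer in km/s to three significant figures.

μ = GM = 6.674×10⁻¹¹ × 5.972×10²⁴ = 3.986×10¹⁴ m³/s².
r₁ = 6371 + 556.8 = 6927.8 km = 6.9278×10⁶ m.
r₂ = 6371 + 30810 = 37181 km = 3.7181×10⁷ m.
Transfer ellipse a_t = (r₁ + r₂)/2 = 2.205×10⁷ m.
At r₁: circular v_c1 = √(μ/r₁) = 7585 m/s; transfer-perigee v_p = √[μ(2/r₁ − 1/a_t)] = 9848 m/s.
At r₂: circular v_c2 = √(μ/r₂) = 3274 m/s; transfer-apogee v_a = √[μ(2/r₂ − 1/a_t)] = 1835 m/s.
Δv₂ = v_c2 − v_a = 1439 m/s.
= 1.439 km/s.

Δv ≈ 1.44 km/s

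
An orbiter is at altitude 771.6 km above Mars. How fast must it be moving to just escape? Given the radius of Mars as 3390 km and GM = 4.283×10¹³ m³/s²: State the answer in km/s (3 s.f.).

r = 3390 + 771.6 = 4161.6 km = 4.1616×10⁶ m.
Escape speed v_esc = √(2μ/r) = √(2 × 4.283×10¹³ / 4.162×10⁶) = √(2.058×10⁷) = 4537 m/s.
= 4.537 km/s.

v_esc ≈ 4.54 km/s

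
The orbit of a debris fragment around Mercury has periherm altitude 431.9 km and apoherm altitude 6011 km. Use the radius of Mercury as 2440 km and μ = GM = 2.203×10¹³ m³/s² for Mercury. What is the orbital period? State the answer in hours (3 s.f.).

T ≈ 5.01 hours

r_p = 2440 + 431.9 = 2871.9 km = 2.8719×10⁶ m.
r_a = 2440 + 6011 = 8451.0 km = 8.4510×10⁶ m.
Semi-major axis a = (r_p + r_a)/2 = (2871.9 + 8451.0)/2 = 5661.4 km = 5.661×10⁶ m.
By Kepler's third law T = 2π√(a³/μ) = 2π × 2.870×10³ = 1.803×10⁴ s.
= 5.009 hours.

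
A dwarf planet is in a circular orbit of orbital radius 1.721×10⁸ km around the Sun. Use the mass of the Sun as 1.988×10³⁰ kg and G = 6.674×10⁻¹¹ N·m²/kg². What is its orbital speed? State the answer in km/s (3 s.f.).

μ = GM = 6.674×10⁻¹¹ × 1.988×10³⁰ = 1.327×10²⁰ m³/s².
r = 1.721×10⁸ km = 1.721×10¹¹ m.
For a circular orbit v = √(μ/r) = √(1.327×10²⁰ / 1.721×10¹¹) = √(7.709×10⁸) = 27770 m/s.
That is 27.77 km/s.

v ≈ 27.8 km/s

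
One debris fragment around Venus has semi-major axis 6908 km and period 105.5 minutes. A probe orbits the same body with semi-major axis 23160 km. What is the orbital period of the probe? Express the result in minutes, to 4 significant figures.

Kepler's third law: T² ∝ a³, so T₂ = T₁ (a₂/a₁)^(3/2).
a₂/a₁ = 3.353, (a₂/a₁)^(3/2) = 6.139.
T₂ = 105.5 × 6.139 = 647.6 minutes.

T₂ ≈ 647.6 minutes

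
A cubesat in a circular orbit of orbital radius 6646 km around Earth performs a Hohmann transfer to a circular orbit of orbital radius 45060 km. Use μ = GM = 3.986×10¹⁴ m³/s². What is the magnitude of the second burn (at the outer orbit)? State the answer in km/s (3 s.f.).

r₁ = 6646 km = 6.646×10⁶ m.
r₂ = 45060 km = 4.506×10⁷ m.
Transfer ellipse a_t = (r₁ + r₂)/2 = 2.585×10⁷ m.
At r₁: circular v_c1 = √(μ/r₁) = 7744 m/s; transfer-perigee v_p = √[μ(2/r₁ − 1/a_t)] = 10220 m/s.
At r₂: circular v_c2 = √(μ/r₂) = 2974 m/s; transfer-apogee v_a = √[μ(2/r₂ − 1/a_t)] = 1508 m/s.
Δv₂ = v_c2 − v_a = 1466 m/s.
= 1.466 km/s.

Δv ≈ 1.47 km/s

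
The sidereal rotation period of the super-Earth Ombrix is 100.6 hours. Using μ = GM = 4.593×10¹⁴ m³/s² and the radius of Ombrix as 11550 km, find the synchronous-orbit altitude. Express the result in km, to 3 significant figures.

h_sync ≈ 1.04×10⁵ km

T = 100.6 hours = 3.622×10⁵ s.
A synchronous orbit has period T, so by Kepler's third law a = (μT²/4π²)^(1/3).
μT²/4π² = 4.593×10¹⁴ × (3.622×10⁵)² / 39.48 = 1.526×10²⁴ m³.
a = 1.151×10⁸ m = 1.1513×10⁵ km.
Altitude h = a − R = 1.1513×10⁵ − 11550 = 1.0358×10⁵ km.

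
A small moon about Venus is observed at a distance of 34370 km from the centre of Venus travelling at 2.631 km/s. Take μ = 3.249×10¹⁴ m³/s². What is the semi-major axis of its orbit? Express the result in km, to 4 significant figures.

a ≈ 27110 km

r = 3.437×10⁷ m.
Vis-viva rearranged: 1/a = 2/r − v²/μ = 5.819×10⁻⁸ − 2.131×10⁻⁸ = 3.688×10⁻⁸ m⁻¹.
a = 2.711×10⁷ m = 27111 km.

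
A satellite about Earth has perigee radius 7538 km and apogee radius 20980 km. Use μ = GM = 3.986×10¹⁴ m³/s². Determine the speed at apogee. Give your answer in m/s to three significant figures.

Semi-major axis a = (r_p + r_a)/2 = 14259 km = 1.426×10⁷ m.
Vis-viva: v² = μ(2/r − 1/a) = 3.986×10¹⁴ × (9.533×10⁻⁸ − 7.013×10⁻⁸) = 1.004×10⁷ m²/s².
v = 3169 m/s.

v ≈ 3170 m/s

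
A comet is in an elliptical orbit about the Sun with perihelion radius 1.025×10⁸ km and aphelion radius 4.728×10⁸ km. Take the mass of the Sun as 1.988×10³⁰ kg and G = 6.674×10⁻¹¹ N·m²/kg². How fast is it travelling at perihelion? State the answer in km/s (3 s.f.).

μ = GM = 6.674×10⁻¹¹ × 1.988×10³⁰ = 1.327×10²⁰ m³/s².
Semi-major axis a = (r_p + r_a)/2 = 2.8765×10⁸ km = 2.876×10¹¹ m.
Vis-viva: v² = μ(2/r − 1/a) = 1.327×10²⁰ × (1.951×10⁻¹¹ − 3.476×10⁻¹²) = 2.128×10⁹ m²/s².
v = 46130 m/s = 46.13 km/s.

v ≈ 46.1 km/s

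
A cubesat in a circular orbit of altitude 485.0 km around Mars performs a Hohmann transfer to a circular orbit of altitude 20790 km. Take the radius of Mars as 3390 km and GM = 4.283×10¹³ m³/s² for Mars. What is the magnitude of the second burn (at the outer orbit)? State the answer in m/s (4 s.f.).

Δv ≈ 631.4 m/s

r₁ = 3390 + 485.0 = 3875.0 km = 3.8750×10⁶ m.
r₂ = 3390 + 20790 = 24180 km = 2.4180×10⁷ m.
Transfer ellipse a_t = (r₁ + r₂)/2 = 1.403×10⁷ m.
At r₁: circular v_c1 = √(μ/r₁) = 3325 m/s; transfer-periapsis v_p = √[μ(2/r₁ − 1/a_t)] = 4365 m/s.
At r₂: circular v_c2 = √(μ/r₂) = 1331 m/s; transfer-apoapsis v_a = √[μ(2/r₂ − 1/a_t)] = 699.5 m/s.
Δv₂ = v_c2 − v_a = 631.4 m/s.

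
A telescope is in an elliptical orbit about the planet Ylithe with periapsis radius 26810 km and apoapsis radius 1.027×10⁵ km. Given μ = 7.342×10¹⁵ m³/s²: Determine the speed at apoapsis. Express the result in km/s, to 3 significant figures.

Semi-major axis a = (r_p + r_a)/2 = 64755 km = 6.476×10⁷ m.
Vis-viva: v² = μ(2/r − 1/a) = 7.342×10¹⁵ × (1.947×10⁻⁸ − 1.544×10⁻⁸) = 2.960×10⁷ m²/s².
v = 5440 m/s = 5.440 km/s.

v ≈ 5.44 km/s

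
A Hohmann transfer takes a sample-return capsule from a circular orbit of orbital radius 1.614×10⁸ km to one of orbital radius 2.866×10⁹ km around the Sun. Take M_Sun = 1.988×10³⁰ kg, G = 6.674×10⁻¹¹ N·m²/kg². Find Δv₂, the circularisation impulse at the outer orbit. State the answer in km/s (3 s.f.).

Δv ≈ 4.58 km/s

μ = GM = 6.674×10⁻¹¹ × 1.988×10³⁰ = 1.327×10²⁰ m³/s².
r₁ = 1.614×10⁸ km = 1.614×10¹¹ m.
r₂ = 2.866×10⁹ km = 2.866×10¹² m.
Transfer ellipse a_t = (r₁ + r₂)/2 = 1.514×10¹² m.
At r₁: circular v_c1 = √(μ/r₁) = 28670 m/s; transfer-perihelion v_p = √[μ(2/r₁ − 1/a_t)] = 39450 m/s.
At r₂: circular v_c2 = √(μ/r₂) = 6804 m/s; transfer-aphelion v_a = √[μ(2/r₂ − 1/a_t)] = 2222 m/s.
Δv₂ = v_c2 − v_a = 4582 m/s.
= 4.582 km/s.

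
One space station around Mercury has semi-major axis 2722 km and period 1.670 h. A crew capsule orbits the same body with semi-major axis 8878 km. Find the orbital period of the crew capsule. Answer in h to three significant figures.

Kepler's third law: T² ∝ a³, so T₂ = T₁ (a₂/a₁)^(3/2).
a₂/a₁ = 3.262, (a₂/a₁)^(3/2) = 5.890.
T₂ = 1.670 × 5.890 = 9.837 h.

T₂ ≈ 9.84 h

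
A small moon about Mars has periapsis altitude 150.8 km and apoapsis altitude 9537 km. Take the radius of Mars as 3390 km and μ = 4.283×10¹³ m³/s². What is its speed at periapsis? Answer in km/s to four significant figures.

r_p = 3390 + 150.8 = 3540.8 km = 3.5408×10⁶ m.
r_a = 3390 + 9537 = 12927 km = 1.2927×10⁷ m.
Semi-major axis a = (r_p + r_a)/2 = 8233.9 km = 8.234×10⁶ m.
Vis-viva: v² = μ(2/r − 1/a) = 4.283×10¹³ × (5.648×10⁻⁷ − 1.214×10⁻⁷) = 1.899×10⁷ m²/s².
v = 4358 m/s = 4.358 km/s.

v ≈ 4.358 km/s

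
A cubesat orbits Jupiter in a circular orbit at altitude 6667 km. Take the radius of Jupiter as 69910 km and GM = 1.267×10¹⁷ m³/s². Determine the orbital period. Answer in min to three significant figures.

T ≈ 197 min

r = 69910 + 6667 = 76577 km = 7.6577×10⁷ m.
Kepler's third law: T = 2π√(r³/μ) = 2π√((7.658×10⁷)³ / 1.267×10¹⁷).
r³/μ = 3.544×10⁶ s², so T = 2π × 1.883×10³ = 1.183×10⁴ s.
Converting: 1.183×10⁴ s ÷ 60.00 = 197.1 min.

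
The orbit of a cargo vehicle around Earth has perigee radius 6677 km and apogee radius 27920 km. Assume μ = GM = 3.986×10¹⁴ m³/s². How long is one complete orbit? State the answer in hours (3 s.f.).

T ≈ 6.29 hours

Semi-major axis a = (r_p + r_a)/2 = (6677.0 + 27920)/2 = 17298 km = 1.730×10⁷ m.
By Kepler's third law T = 2π√(a³/μ) = 2π × 3.604×10³ = 2.264×10⁴ s.
= 6.290 hours.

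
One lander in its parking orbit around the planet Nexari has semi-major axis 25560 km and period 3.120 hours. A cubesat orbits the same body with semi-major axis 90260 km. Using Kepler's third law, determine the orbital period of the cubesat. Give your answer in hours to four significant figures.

Kepler's third law: T² ∝ a³, so T₂ = T₁ (a₂/a₁)^(3/2).
a₂/a₁ = 3.531, (a₂/a₁)^(3/2) = 6.636.
T₂ = 3.120 × 6.636 = 20.70 hours.

T₂ ≈ 20.70 hours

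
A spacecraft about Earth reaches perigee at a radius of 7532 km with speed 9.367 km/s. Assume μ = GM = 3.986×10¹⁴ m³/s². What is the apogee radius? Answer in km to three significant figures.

apogee radius ≈ 36500 km

r_p = 7.532×10⁶ m.
Specific energy ε = v²/2 − μ/r = -9.051×10⁶ J/kg, so a = −μ/(2ε) = 2.202×10⁷ m.
The apsides satisfy r_p + r_a = 2a, so the apogee radius is 2a − r_p = 3.651×10⁷ m = 36510 km.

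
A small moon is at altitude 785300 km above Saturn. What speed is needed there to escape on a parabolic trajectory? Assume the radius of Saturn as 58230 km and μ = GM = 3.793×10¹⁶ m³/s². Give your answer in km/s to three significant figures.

v_esc ≈ 9.48 km/s

r = 58230 + 785300 = 843530 km = 8.4353×10⁸ m.
Escape speed v_esc = √(2μ/r) = √(2 × 3.793×10¹⁶ / 8.435×10⁸) = √(8.993×10⁷) = 9483 m/s.
= 9.483 km/s.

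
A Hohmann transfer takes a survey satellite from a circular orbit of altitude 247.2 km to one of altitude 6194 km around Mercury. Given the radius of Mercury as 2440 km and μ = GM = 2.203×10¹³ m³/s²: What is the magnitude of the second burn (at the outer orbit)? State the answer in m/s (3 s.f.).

Δv ≈ 497 m/s

r₁ = 2440 + 247.2 = 2687.2 km = 2.6872×10⁶ m.
r₂ = 2440 + 6194 = 8634.0 km = 8.6340×10⁶ m.
Transfer ellipse a_t = (r₁ + r₂)/2 = 5.661×10⁶ m.
At r₁: circular v_c1 = √(μ/r₁) = 2863 m/s; transfer-periherm v_p = √[μ(2/r₁ − 1/a_t)] = 3536 m/s.
At r₂: circular v_c2 = √(μ/r₂) = 1597 m/s; transfer-apoherm v_a = √[μ(2/r₂ − 1/a_t)] = 1101 m/s.
Δv₂ = v_c2 − v_a = 496.8 m/s.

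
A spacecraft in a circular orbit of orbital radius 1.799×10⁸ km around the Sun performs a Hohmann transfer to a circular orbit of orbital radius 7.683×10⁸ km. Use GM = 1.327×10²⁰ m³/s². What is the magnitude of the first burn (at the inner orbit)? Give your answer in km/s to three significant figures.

r₁ = 1.799×10⁸ km = 1.799×10¹¹ m.
r₂ = 7.683×10⁸ km = 7.683×10¹¹ m.
Transfer ellipse a_t = (r₁ + r₂)/2 = 4.741×10¹¹ m.
At r₁: circular v_c1 = √(μ/r₁) = 27160 m/s; transfer-perihelion v_p = √[μ(2/r₁ − 1/a_t)] = 34570 m/s.
Δv₁ = v_p − v_c1 = 7415 m/s.
= 7.415 km/s.

Δv ≈ 7.41 km/s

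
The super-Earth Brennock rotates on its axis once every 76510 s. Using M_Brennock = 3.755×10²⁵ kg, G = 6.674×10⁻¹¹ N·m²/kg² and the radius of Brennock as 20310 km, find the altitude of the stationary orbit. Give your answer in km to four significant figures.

h_sync ≈ 51580 km

μ = GM = 6.674×10⁻¹¹ × 3.755×10²⁵ = 2.506×10¹⁵ m³/s².
A synchronous orbit has period T, so by Kepler's third law a = (μT²/4π²)^(1/3).
μT²/4π² = 2.506×10¹⁵ × (7.651×10⁴)² / 39.48 = 3.716×10²³ m³.
a = 7.189×10⁷ m = 71894 km.
Altitude h = a − R = 71894 − 20310 = 51584 km.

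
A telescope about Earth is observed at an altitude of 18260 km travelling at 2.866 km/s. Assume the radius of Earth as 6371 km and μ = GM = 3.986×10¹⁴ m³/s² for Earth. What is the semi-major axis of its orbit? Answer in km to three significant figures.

a ≈ 16500 km

r = 6371 + 18260 = 24631 km = 2.463×10⁷ m.
Specific orbital energy ε = v²/2 − μ/r = (2866)²/2 − 3.986×10¹⁴/2.463×10⁷ = -1.208×10⁷ J/kg.
Since ε = −μ/(2a), a = −μ/(2ε) = 1.650×10⁷ m = 16504 km.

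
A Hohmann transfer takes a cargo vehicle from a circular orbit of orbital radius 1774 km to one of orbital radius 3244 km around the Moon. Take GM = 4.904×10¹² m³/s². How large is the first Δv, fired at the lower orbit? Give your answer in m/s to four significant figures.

r₁ = 1774 km = 1.774×10⁶ m.
r₂ = 3244 km = 3.244×10⁶ m.
Transfer ellipse a_t = (r₁ + r₂)/2 = 2.509×10⁶ m.
At r₁: circular v_c1 = √(μ/r₁) = 1663 m/s; transfer-perilune v_p = √[μ(2/r₁ − 1/a_t)] = 1891 m/s.
Δv₁ = v_p − v_c1 = 227.9 m/s.

Δv ≈ 227.9 m/s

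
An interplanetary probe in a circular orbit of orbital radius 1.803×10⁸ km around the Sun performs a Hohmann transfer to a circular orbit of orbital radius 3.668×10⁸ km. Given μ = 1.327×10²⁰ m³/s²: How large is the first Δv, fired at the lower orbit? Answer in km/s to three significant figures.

Δv ≈ 4.29 km/s

r₁ = 1.803×10⁸ km = 1.803×10¹¹ m.
r₂ = 3.668×10⁸ km = 3.668×10¹¹ m.
Transfer ellipse a_t = (r₁ + r₂)/2 = 2.736×10¹¹ m.
At r₁: circular v_c1 = √(μ/r₁) = 27130 m/s; transfer-perihelion v_p = √[μ(2/r₁ − 1/a_t)] = 31410 m/s.
Δv₁ = v_p − v_c1 = 4286 m/s.
= 4.286 km/s.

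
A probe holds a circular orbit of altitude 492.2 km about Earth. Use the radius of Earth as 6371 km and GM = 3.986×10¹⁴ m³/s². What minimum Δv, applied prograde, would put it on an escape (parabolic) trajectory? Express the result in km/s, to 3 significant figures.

r = 6371 + 492.2 = 6863.2 km = 6.8632×10⁶ m.
Circular speed v_c = √(μ/r) = 7621 m/s.
Escape speed v_esc = √(2μ/r) = √2 × v_c = 10780 m/s.
Δv = v_esc − v_c = 3157 m/s = 3.157 km/s.

Δv ≈ 3.16 km/s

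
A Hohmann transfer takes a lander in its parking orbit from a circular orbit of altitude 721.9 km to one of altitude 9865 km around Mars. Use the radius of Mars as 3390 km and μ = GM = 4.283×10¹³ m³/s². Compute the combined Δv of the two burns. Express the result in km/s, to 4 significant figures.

r₁ = 3390 + 721.9 = 4111.9 km = 4.1119×10⁶ m.
r₂ = 3390 + 9865 = 13255 km = 1.3255×10⁷ m.
Transfer ellipse a_t = (r₁ + r₂)/2 = 8.683×10⁶ m.
At r₁: circular v_c1 = √(μ/r₁) = 3227 m/s; transfer-periapsis v_p = √[μ(2/r₁ − 1/a_t)] = 3987 m/s.
Δv₁ = v_p − v_c1 = 760.1 m/s.
At r₂: circular v_c2 = √(μ/r₂) = 1798 m/s; transfer-apoapsis v_a = √[μ(2/r₂ − 1/a_t)] = 1237 m/s.
Δv₂ = v_c2 − v_a = 560.6 m/s.
Total Δv = Δv₁ + Δv₂ = 1321 m/s = 1.321 km/s.

Δv_total ≈ 1.321 km/s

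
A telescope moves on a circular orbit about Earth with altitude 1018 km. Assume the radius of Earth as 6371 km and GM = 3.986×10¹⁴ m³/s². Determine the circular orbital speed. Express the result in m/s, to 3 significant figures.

r = 6371 + 1018 = 7389.0 km = 7.3890×10⁶ m.
For a circular orbit v = √(μ/r) = √(3.986×10¹⁴ / 7.389×10⁶) = √(5.395×10⁷) = 7345 m/s.

v ≈ 7340 m/s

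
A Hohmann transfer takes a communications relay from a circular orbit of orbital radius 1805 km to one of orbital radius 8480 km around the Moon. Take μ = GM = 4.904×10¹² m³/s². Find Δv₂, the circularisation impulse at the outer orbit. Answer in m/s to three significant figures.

r₁ = 1805 km = 1.805×10⁶ m.
r₂ = 8480 km = 8.480×10⁶ m.
Transfer ellipse a_t = (r₁ + r₂)/2 = 5.142×10⁶ m.
At r₁: circular v_c1 = √(μ/r₁) = 1648 m/s; transfer-perilune v_p = √[μ(2/r₁ − 1/a_t)] = 2117 m/s.
At r₂: circular v_c2 = √(μ/r₂) = 760.5 m/s; transfer-apolune v_a = √[μ(2/r₂ − 1/a_t)] = 450.5 m/s.
Δv₂ = v_c2 − v_a = 309.9 m/s.

Δv ≈ 310 m/s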